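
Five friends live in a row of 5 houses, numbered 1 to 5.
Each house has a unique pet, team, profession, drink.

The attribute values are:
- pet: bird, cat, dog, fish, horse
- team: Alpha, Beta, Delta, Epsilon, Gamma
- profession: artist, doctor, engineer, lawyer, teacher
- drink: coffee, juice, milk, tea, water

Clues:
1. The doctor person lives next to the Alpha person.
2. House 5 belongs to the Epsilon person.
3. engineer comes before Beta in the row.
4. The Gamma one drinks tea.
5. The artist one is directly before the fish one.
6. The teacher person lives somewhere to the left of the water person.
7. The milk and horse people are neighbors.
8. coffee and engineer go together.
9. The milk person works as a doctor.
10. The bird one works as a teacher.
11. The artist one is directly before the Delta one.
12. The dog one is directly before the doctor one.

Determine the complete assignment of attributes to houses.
Solution:

House | Pet | Team | Profession | Drink
---------------------------------------
  1   | dog | Gamma | artist | tea
  2   | fish | Delta | doctor | milk
  3   | horse | Alpha | engineer | coffee
  4   | bird | Beta | teacher | juice
  5   | cat | Epsilon | lawyer | water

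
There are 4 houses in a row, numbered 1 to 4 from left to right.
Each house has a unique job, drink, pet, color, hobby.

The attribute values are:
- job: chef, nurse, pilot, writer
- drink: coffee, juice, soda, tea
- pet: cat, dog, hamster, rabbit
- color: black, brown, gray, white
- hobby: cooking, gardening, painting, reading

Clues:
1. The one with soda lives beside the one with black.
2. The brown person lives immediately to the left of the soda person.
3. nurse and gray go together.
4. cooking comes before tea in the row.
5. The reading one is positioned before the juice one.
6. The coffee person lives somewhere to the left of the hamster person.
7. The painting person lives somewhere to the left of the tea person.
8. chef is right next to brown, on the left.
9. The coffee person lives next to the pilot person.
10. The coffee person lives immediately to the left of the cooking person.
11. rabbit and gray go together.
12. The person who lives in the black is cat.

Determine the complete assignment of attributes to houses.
Solution:

House | Job | Drink | Pet | Color | Hobby
-----------------------------------------
  1   | chef | coffee | dog | white | reading
  2   | pilot | juice | hamster | brown | cooking
  3   | nurse | soda | rabbit | gray | painting
  4   | writer | tea | cat | black | gardening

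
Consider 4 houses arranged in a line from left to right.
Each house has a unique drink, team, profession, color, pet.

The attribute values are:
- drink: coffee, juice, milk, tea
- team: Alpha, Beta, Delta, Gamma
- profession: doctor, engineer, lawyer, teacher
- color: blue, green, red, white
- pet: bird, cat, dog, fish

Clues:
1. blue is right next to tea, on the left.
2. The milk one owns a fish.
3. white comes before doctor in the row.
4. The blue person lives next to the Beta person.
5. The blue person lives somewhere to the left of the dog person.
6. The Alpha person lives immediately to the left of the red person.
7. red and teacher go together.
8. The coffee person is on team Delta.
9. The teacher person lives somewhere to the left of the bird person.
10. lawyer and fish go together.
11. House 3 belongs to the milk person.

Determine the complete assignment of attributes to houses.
Solution:

House | Drink | Team | Profession | Color | Pet
-----------------------------------------------
  1   | juice | Alpha | engineer | blue | cat
  2   | tea | Beta | teacher | red | dog
  3   | milk | Gamma | lawyer | white | fish
  4   | coffee | Delta | doctor | green | bird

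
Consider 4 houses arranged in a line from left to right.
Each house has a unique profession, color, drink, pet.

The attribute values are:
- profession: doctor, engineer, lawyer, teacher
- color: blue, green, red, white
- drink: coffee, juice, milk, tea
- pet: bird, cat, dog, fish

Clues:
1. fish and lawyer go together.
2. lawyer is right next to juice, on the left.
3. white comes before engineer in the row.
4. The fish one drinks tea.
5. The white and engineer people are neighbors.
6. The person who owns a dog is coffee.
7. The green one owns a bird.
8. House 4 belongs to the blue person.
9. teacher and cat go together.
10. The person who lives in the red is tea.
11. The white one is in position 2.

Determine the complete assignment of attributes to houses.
Solution:

House | Profession | Color | Drink | Pet
----------------------------------------
  1   | lawyer | red | tea | fish
  2   | teacher | white | juice | cat
  3   | engineer | green | milk | bird
  4   | doctor | blue | coffee | dog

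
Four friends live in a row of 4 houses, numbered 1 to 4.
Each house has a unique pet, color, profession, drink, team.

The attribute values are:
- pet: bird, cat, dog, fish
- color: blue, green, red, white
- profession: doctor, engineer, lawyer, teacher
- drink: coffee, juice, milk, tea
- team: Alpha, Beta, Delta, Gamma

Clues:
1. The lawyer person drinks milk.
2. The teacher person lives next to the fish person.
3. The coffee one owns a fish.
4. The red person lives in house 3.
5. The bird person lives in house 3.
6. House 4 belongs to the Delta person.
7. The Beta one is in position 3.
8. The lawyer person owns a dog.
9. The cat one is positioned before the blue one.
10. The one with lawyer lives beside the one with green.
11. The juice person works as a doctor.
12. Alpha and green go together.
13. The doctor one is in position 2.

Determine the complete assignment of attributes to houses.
Solution:

House | Pet | Color | Profession | Drink | Team
-----------------------------------------------
  1   | dog | white | lawyer | milk | Gamma
  2   | cat | green | doctor | juice | Alpha
  3   | bird | red | teacher | tea | Beta
  4   | fish | blue | engineer | coffee | Delta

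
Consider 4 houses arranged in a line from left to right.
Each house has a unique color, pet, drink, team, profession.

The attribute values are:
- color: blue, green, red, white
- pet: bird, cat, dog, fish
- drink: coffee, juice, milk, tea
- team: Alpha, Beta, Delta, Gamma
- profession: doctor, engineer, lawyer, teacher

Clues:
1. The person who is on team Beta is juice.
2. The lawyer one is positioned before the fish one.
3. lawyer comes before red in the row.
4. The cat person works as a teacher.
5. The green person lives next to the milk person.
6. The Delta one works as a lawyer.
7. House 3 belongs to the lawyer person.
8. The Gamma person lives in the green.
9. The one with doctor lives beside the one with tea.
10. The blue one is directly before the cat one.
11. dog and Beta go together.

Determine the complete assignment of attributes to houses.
Solution:

House | Color | Pet | Drink | Team | Profession
-----------------------------------------------
  1   | blue | dog | juice | Beta | doctor
  2   | green | cat | tea | Gamma | teacher
  3   | white | bird | milk | Delta | lawyer
  4   | red | fish | coffee | Alpha | engineer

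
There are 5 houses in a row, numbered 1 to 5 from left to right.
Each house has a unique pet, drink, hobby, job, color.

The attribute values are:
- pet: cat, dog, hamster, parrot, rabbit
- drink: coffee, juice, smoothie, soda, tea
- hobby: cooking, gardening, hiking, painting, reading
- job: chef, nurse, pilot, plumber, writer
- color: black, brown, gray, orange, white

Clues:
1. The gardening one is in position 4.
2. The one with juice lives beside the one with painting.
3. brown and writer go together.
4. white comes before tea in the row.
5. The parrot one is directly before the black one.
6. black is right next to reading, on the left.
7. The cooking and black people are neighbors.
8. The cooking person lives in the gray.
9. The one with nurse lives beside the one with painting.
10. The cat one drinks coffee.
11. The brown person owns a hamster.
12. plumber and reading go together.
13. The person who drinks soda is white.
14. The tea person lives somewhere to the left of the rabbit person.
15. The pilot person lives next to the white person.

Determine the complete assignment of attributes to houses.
Solution:

House | Pet | Drink | Hobby | Job | Color
-----------------------------------------
  1   | parrot | juice | cooking | nurse | gray
  2   | cat | coffee | painting | pilot | black
  3   | dog | soda | reading | plumber | white
  4   | hamster | tea | gardening | writer | brown
  5   | rabbit | smoothie | hiking | chef | orange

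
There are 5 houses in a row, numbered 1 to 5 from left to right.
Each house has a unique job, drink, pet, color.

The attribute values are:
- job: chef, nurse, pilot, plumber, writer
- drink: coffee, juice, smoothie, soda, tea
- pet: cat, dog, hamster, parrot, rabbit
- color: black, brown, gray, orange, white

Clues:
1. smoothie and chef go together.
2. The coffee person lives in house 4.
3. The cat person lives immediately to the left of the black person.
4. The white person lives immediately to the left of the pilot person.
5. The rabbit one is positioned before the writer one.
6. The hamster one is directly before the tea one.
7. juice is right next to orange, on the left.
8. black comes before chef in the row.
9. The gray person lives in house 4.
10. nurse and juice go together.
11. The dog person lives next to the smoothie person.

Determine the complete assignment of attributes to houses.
Solution:

House | Job | Drink | Pet | Color
---------------------------------
  1   | nurse | juice | hamster | white
  2   | pilot | tea | cat | orange
  3   | plumber | soda | rabbit | black
  4   | writer | coffee | dog | gray
  5   | chef | smoothie | parrot | brown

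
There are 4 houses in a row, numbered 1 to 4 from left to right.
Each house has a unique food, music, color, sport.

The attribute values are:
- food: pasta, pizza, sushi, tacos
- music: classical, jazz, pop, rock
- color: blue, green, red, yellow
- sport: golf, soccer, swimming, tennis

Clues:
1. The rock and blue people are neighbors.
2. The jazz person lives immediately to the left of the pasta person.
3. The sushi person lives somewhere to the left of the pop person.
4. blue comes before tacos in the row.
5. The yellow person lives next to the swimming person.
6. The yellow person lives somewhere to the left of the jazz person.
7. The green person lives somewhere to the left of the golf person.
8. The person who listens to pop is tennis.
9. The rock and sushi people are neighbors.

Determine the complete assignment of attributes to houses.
Solution:

House | Food | Music | Color | Sport
------------------------------------
  1   | pizza | rock | yellow | soccer
  2   | sushi | jazz | blue | swimming
  3   | pasta | pop | green | tennis
  4   | tacos | classical | red | golf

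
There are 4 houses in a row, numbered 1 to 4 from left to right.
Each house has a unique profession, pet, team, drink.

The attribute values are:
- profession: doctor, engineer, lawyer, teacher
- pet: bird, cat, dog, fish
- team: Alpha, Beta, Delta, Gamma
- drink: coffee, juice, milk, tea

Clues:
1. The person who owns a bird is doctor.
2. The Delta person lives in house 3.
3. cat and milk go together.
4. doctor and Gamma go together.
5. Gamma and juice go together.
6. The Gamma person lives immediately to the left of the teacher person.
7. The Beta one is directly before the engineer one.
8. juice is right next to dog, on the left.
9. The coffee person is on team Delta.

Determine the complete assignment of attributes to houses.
Solution:

House | Profession | Pet | Team | Drink
---------------------------------------
  1   | doctor | bird | Gamma | juice
  2   | teacher | dog | Beta | tea
  3   | engineer | fish | Delta | coffee
  4   | lawyer | cat | Alpha | milk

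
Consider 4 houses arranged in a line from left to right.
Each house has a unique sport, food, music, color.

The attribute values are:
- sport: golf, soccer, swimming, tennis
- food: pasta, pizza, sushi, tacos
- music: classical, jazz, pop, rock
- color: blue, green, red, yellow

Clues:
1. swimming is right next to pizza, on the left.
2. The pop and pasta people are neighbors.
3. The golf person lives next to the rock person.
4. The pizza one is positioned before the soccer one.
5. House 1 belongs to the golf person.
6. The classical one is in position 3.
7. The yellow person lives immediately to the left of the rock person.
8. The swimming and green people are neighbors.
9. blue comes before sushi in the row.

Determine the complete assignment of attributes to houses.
Solution:

House | Sport | Food | Music | Color
------------------------------------
  1   | golf | tacos | pop | yellow
  2   | swimming | pasta | rock | blue
  3   | tennis | pizza | classical | green
  4   | soccer | sushi | jazz | red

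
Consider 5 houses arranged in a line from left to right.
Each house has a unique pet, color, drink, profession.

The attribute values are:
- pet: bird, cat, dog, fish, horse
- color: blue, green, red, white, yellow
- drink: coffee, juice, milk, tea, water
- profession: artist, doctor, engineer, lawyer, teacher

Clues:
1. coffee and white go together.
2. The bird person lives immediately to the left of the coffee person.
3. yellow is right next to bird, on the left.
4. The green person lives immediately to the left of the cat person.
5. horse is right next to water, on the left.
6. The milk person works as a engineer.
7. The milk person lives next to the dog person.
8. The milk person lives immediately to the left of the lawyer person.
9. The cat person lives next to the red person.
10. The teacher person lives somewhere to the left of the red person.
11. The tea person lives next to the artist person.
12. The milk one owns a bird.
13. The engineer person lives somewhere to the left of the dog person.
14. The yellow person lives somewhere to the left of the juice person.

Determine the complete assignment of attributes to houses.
Solution:

House | Pet | Color | Drink | Profession
----------------------------------------
  1   | horse | green | tea | teacher
  2   | cat | yellow | water | artist
  3   | bird | red | milk | engineer
  4   | dog | white | coffee | lawyer
  5   | fish | blue | juice | doctor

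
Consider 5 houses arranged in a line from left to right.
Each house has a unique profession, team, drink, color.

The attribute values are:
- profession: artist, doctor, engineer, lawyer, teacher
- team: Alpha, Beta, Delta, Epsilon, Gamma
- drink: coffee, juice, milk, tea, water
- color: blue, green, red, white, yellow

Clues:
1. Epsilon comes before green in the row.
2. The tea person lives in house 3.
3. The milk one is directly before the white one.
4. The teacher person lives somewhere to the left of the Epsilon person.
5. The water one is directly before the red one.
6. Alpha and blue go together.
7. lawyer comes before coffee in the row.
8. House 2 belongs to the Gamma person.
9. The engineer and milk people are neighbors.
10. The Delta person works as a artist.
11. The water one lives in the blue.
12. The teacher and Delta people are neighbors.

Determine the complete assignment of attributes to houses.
Solution:

House | Profession | Team | Drink | Color
-----------------------------------------
  1   | engineer | Alpha | water | blue
  2   | teacher | Gamma | milk | red
  3   | artist | Delta | tea | white
  4   | lawyer | Epsilon | juice | yellow
  5   | doctor | Beta | coffee | green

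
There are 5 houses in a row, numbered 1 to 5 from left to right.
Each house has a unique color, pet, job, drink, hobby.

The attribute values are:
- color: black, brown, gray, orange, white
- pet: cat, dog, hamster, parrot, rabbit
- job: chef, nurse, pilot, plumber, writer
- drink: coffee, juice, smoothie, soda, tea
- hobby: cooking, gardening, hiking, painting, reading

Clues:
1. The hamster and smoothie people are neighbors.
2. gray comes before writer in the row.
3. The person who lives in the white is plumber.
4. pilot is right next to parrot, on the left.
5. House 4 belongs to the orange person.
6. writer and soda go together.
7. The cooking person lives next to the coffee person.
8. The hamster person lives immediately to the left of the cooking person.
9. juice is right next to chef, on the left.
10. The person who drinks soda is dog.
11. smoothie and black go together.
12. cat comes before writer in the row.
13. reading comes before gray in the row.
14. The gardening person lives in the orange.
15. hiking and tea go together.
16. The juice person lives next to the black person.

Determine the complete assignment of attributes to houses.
Solution:

House | Color | Pet | Job | Drink | Hobby
-----------------------------------------
  1   | brown | hamster | pilot | juice | reading
  2   | black | parrot | chef | smoothie | cooking
  3   | gray | cat | nurse | coffee | painting
  4   | orange | dog | writer | soda | gardening
  5   | white | rabbit | plumber | tea | hiking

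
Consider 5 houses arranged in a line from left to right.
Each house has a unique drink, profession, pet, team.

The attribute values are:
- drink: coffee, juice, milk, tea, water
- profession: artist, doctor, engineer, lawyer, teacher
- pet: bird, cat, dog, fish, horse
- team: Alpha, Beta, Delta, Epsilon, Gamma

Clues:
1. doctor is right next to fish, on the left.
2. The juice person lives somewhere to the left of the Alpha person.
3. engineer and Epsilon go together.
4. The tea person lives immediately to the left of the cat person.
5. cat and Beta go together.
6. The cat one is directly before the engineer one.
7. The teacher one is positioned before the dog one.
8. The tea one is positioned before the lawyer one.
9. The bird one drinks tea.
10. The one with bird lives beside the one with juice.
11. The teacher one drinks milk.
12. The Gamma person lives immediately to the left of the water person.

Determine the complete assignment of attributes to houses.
Solution:

House | Drink | Profession | Pet | Team
---------------------------------------
  1   | tea | artist | bird | Delta
  2   | juice | doctor | cat | Beta
  3   | coffee | engineer | fish | Epsilon
  4   | milk | teacher | horse | Gamma
  5   | water | lawyer | dog | Alpha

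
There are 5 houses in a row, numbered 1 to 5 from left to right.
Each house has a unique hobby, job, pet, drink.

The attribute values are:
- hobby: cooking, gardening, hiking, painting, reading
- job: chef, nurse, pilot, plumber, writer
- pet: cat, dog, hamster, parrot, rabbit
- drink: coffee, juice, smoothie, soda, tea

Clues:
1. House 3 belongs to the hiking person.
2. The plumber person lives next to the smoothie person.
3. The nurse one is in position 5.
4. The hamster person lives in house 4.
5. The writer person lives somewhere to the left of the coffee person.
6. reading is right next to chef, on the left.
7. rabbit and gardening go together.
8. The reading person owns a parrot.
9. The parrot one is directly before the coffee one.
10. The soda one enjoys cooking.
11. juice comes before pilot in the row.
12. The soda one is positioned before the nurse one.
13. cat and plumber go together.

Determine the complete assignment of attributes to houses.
Solution:

House | Hobby | Job | Pet | Drink
---------------------------------
  1   | painting | plumber | cat | juice
  2   | reading | writer | parrot | smoothie
  3   | hiking | chef | dog | coffee
  4   | cooking | pilot | hamster | soda
  5   | gardening | nurse | rabbit | tea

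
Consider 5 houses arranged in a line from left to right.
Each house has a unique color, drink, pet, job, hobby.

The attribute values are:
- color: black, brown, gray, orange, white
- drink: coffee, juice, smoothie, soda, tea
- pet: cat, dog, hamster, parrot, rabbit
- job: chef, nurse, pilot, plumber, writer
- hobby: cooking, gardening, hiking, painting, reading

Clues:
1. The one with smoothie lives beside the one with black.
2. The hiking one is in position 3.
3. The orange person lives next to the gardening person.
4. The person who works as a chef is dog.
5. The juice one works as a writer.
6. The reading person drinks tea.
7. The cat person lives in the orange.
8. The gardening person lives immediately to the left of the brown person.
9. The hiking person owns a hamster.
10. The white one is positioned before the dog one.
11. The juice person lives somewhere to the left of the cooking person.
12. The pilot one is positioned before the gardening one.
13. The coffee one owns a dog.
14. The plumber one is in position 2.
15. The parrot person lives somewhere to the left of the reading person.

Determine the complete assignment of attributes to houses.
Solution:

House | Color | Drink | Pet | Job | Hobby
-----------------------------------------
  1   | orange | smoothie | cat | pilot | painting
  2   | black | soda | parrot | plumber | gardening
  3   | brown | juice | hamster | writer | hiking
  4   | white | tea | rabbit | nurse | reading
  5   | gray | coffee | dog | chef | cooking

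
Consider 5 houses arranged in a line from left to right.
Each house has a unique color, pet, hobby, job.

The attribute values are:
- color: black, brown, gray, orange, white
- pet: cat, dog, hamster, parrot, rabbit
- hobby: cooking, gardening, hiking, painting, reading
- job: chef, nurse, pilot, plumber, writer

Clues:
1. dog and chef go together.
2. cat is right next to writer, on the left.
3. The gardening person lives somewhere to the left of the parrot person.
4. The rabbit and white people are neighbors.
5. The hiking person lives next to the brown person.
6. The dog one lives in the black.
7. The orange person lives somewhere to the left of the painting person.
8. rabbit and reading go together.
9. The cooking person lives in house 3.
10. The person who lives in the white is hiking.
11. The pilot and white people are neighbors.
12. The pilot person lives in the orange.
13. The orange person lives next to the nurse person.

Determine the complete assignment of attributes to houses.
Solution:

House | Color | Pet | Hobby | Job
---------------------------------
  1   | orange | rabbit | reading | pilot
  2   | white | cat | hiking | nurse
  3   | brown | hamster | cooking | writer
  4   | black | dog | gardening | chef
  5   | gray | parrot | painting | plumber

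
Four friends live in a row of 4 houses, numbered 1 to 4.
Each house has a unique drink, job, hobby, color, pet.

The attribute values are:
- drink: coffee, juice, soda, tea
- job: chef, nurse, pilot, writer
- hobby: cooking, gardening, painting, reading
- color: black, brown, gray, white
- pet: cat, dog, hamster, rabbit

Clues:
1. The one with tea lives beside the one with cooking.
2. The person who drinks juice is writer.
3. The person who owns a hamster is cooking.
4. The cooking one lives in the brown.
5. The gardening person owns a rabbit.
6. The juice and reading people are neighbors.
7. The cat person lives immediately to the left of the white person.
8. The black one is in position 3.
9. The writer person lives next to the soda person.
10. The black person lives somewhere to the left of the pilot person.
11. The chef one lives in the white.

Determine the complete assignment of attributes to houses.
Solution:

House | Drink | Job | Hobby | Color | Pet
-----------------------------------------
  1   | juice | writer | painting | gray | cat
  2   | soda | chef | reading | white | dog
  3   | tea | nurse | gardening | black | rabbit
  4   | coffee | pilot | cooking | brown | hamster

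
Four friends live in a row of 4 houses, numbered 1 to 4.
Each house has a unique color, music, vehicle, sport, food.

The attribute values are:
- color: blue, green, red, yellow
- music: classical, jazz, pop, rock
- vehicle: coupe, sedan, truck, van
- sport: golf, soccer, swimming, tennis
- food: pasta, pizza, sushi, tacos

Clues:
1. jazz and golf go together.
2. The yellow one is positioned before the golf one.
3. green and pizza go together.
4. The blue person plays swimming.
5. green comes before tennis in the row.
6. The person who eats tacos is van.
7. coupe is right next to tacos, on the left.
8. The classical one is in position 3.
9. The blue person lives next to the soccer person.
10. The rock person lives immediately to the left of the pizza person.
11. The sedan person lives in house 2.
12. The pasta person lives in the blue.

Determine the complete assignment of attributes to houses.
Solution:

House | Color | Music | Vehicle | Sport | Food
----------------------------------------------
  1   | blue | rock | truck | swimming | pasta
  2   | green | pop | sedan | soccer | pizza
  3   | yellow | classical | coupe | tennis | sushi
  4   | red | jazz | van | golf | tacos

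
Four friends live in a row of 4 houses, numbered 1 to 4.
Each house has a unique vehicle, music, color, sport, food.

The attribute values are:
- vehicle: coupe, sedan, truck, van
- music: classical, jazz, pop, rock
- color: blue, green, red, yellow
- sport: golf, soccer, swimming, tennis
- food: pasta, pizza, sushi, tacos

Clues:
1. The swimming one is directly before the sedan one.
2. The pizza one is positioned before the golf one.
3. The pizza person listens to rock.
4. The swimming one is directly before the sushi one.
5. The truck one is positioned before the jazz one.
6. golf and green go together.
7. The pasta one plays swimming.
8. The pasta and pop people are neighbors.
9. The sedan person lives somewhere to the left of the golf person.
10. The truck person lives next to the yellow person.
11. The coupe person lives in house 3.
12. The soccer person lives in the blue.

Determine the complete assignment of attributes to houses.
Solution:

House | Vehicle | Music | Color | Sport | Food
----------------------------------------------
  1   | truck | classical | red | swimming | pasta
  2   | sedan | pop | yellow | tennis | sushi
  3   | coupe | rock | blue | soccer | pizza
  4   | van | jazz | green | golf | tacos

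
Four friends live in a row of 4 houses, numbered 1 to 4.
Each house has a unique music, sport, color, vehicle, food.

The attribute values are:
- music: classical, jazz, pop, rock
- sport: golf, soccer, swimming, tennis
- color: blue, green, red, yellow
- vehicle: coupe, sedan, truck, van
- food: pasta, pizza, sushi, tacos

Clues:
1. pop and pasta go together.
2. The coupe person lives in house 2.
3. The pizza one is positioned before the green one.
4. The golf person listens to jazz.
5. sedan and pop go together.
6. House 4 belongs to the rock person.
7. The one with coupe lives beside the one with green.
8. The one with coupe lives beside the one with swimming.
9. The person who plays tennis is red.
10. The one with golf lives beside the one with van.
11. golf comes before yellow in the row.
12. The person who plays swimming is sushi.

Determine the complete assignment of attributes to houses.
Solution:

House | Music | Sport | Color | Vehicle | Food
----------------------------------------------
  1   | pop | tennis | red | sedan | pasta
  2   | jazz | golf | blue | coupe | pizza
  3   | classical | swimming | green | van | sushi
  4   | rock | soccer | yellow | truck | tacos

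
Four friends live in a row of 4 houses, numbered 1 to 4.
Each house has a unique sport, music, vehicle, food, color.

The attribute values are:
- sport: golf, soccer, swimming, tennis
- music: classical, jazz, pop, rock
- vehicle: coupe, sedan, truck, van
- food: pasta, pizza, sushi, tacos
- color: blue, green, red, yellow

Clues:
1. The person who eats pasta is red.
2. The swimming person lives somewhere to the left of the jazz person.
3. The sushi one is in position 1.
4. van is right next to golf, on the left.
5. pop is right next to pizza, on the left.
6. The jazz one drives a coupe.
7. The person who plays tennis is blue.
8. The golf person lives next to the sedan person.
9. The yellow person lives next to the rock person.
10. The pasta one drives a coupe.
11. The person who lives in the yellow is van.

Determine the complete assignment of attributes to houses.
Solution:

House | Sport | Music | Vehicle | Food | Color
----------------------------------------------
  1   | swimming | pop | van | sushi | yellow
  2   | golf | rock | truck | pizza | green
  3   | tennis | classical | sedan | tacos | blue
  4   | soccer | jazz | coupe | pasta | red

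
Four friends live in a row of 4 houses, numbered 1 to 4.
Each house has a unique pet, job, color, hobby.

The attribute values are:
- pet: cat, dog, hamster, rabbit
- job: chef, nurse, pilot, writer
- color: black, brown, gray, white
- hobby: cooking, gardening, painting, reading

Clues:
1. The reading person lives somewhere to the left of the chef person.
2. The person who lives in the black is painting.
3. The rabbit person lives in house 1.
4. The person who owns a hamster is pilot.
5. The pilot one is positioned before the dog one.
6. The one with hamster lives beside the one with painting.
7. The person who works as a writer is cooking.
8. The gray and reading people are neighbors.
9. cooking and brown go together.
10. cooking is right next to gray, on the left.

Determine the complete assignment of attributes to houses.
Solution:

House | Pet | Job | Color | Hobby
---------------------------------
  1   | rabbit | writer | brown | cooking
  2   | cat | nurse | gray | gardening
  3   | hamster | pilot | white | reading
  4   | dog | chef | black | painting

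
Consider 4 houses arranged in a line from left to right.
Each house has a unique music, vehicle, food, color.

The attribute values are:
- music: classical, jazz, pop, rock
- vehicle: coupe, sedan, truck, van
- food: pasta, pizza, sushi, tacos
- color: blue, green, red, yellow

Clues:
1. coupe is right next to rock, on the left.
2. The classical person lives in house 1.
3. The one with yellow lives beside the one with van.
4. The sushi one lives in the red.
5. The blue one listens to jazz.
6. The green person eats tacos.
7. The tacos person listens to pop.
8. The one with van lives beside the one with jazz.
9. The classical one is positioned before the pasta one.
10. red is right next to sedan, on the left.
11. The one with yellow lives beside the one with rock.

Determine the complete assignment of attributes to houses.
Solution:

House | Music | Vehicle | Food | Color
--------------------------------------
  1   | classical | coupe | pizza | yellow
  2   | rock | van | sushi | red
  3   | jazz | sedan | pasta | blue
  4   | pop | truck | tacos | green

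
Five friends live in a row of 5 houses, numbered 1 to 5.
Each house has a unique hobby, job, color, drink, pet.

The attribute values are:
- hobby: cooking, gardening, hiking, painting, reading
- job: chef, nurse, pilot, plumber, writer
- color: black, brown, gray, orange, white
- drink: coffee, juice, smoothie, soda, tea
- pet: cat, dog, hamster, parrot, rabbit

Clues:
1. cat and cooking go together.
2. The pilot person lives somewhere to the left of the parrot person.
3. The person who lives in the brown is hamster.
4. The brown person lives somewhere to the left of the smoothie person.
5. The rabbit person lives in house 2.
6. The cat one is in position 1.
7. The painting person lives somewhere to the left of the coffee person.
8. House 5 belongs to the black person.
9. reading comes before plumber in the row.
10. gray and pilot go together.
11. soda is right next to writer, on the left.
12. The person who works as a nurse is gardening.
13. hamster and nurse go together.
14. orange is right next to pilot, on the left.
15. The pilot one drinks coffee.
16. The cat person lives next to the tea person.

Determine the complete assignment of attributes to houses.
Solution:

House | Hobby | Job | Color | Drink | Pet
-----------------------------------------
  1   | cooking | chef | white | soda | cat
  2   | painting | writer | orange | tea | rabbit
  3   | reading | pilot | gray | coffee | dog
  4   | gardening | nurse | brown | juice | hamster
  5   | hiking | plumber | black | smoothie | parrot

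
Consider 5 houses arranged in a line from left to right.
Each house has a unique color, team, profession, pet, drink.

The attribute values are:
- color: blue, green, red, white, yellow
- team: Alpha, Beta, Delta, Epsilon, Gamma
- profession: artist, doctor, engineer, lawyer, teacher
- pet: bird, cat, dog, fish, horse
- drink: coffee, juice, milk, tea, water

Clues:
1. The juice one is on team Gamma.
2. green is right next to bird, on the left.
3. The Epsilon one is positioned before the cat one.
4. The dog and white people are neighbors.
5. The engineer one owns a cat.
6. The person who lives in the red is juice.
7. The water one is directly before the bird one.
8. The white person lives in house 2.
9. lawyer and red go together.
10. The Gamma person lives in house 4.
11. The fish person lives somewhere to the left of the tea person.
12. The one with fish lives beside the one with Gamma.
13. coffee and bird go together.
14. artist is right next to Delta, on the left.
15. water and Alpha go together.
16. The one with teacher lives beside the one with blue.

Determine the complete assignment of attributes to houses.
Solution:

House | Color | Team | Profession | Pet | Drink
-----------------------------------------------
  1   | green | Alpha | artist | dog | water
  2   | white | Delta | teacher | bird | coffee
  3   | blue | Epsilon | doctor | fish | milk
  4   | red | Gamma | lawyer | horse | juice
  5   | yellow | Beta | engineer | cat | tea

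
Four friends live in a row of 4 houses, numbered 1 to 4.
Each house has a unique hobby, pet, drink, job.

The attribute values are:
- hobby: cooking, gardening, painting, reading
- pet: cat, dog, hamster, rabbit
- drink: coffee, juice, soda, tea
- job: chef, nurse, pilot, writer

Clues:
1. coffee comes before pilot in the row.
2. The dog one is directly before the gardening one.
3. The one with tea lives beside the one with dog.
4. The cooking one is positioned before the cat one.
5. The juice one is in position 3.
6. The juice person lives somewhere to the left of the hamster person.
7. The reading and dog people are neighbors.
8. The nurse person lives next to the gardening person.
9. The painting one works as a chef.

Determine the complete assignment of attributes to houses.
Solution:

House | Hobby | Pet | Drink | Job
---------------------------------
  1   | reading | rabbit | tea | writer
  2   | cooking | dog | coffee | nurse
  3   | gardening | cat | juice | pilot
  4   | painting | hamster | soda | chef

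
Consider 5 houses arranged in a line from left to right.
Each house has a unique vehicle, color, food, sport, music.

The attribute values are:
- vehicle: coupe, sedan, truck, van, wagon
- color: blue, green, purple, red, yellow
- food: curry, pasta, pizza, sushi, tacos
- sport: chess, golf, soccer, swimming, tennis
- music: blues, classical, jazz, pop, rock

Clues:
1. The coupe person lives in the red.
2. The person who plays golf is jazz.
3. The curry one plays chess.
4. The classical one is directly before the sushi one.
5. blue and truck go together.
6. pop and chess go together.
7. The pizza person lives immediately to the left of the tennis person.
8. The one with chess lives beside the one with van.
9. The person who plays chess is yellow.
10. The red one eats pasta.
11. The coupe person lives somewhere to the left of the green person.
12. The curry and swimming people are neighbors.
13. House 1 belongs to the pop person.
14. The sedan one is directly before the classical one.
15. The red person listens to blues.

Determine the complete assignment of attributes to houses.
Solution:

House | Vehicle | Color | Food | Sport | Music
----------------------------------------------
  1   | sedan | yellow | curry | chess | pop
  2   | van | purple | pizza | swimming | classical
  3   | truck | blue | sushi | tennis | rock
  4   | coupe | red | pasta | soccer | blues
  5   | wagon | green | tacos | golf | jazz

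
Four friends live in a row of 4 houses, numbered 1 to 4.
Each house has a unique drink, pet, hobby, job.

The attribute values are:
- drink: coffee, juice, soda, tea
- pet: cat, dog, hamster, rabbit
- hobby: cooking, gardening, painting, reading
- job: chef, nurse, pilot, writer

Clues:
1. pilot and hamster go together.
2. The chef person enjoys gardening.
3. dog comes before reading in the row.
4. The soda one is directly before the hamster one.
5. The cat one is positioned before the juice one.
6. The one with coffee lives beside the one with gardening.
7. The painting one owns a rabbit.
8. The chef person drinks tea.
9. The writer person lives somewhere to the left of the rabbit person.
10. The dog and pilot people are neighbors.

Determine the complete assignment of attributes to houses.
Solution:

House | Drink | Pet | Hobby | Job
---------------------------------
  1   | soda | dog | cooking | writer
  2   | coffee | hamster | reading | pilot
  3   | tea | cat | gardening | chef
  4   | juice | rabbit | painting | nurse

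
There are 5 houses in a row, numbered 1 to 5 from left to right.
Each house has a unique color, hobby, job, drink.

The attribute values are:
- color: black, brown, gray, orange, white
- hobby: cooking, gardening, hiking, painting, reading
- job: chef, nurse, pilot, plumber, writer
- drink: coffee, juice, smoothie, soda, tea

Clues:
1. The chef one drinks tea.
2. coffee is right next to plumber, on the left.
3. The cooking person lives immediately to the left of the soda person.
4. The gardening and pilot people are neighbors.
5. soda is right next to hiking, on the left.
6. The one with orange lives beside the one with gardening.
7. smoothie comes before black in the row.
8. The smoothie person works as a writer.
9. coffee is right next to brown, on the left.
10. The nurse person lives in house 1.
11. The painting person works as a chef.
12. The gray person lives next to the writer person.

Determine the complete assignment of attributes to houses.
Solution:

House | Color | Hobby | Job | Drink
-----------------------------------
  1   | orange | cooking | nurse | coffee
  2   | brown | gardening | plumber | soda
  3   | gray | hiking | pilot | juice
  4   | white | reading | writer | smoothie
  5   | black | painting | chef | tea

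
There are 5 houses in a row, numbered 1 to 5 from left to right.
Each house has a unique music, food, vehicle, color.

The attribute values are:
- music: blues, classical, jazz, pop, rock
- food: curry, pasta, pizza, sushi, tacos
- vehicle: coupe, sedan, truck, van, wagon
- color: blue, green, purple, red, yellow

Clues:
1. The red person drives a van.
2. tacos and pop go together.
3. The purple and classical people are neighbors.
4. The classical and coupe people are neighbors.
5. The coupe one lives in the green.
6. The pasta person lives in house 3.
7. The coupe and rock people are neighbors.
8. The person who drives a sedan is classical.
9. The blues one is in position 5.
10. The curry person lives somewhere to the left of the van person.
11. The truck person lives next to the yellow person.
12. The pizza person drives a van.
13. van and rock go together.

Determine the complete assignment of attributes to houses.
Solution:

House | Music | Food | Vehicle | Color
--------------------------------------
  1   | pop | tacos | truck | purple
  2   | classical | curry | sedan | yellow
  3   | jazz | pasta | coupe | green
  4   | rock | pizza | van | red
  5   | blues | sushi | wagon | blue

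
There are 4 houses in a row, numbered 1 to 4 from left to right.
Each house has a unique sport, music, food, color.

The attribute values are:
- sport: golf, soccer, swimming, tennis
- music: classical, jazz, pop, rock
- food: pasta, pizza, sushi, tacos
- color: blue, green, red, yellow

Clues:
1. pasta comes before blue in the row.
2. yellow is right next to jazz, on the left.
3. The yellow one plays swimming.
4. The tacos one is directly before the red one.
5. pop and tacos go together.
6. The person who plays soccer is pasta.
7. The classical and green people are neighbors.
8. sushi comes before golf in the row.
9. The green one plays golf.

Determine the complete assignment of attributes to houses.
Solution:

House | Sport | Music | Food | Color
------------------------------------
  1   | swimming | pop | tacos | yellow
  2   | soccer | jazz | pasta | red
  3   | tennis | classical | sushi | blue
  4   | golf | rock | pizza | green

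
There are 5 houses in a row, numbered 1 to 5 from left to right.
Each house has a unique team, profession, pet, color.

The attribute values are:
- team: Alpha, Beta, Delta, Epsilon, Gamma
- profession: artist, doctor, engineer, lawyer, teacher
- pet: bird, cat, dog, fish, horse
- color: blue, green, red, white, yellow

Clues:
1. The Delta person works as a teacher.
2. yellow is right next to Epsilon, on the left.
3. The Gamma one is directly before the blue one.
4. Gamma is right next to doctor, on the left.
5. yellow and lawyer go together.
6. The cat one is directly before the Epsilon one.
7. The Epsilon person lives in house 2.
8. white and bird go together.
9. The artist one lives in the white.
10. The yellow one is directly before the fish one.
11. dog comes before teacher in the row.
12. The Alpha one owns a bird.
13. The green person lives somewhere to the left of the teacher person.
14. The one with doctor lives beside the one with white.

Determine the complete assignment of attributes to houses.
Solution:

House | Team | Profession | Pet | Color
---------------------------------------
  1   | Gamma | lawyer | cat | yellow
  2   | Epsilon | doctor | fish | blue
  3   | Alpha | artist | bird | white
  4   | Beta | engineer | dog | green
  5   | Delta | teacher | horse | red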